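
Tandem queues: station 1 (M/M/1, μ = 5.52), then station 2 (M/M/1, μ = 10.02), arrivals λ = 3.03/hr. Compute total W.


Each node sees arrival rate λ = 3.03/hr (tandem ⇒ throughput preserved).
W₁ = 1/(μ₁−λ) = 1/(5.52−3.03) = 0.40161 hr
W₂ = 1/(μ₂−λ) = 1/(10.02−3.03) = 0.14306 hr
W_total = W₁ + W₂ = 0.40161 + 0.14306 = 0.54467 hr

Final: 0.54467 hr


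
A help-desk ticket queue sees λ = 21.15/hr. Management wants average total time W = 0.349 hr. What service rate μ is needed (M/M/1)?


W = 1/(μ−λ) ⇒ μ − λ = 1/W = 1/0.349 = 2.8653
μ = λ + 1/W = 21.15 + 2.8653 = 24.0153 per hr

Final: 24.0153 /hr


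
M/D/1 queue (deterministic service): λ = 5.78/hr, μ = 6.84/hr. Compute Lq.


ρ = 5.78/6.84 = 0.8450
M/D/1: Lq = ρ²/(2(1−ρ)) = 0.7141/(2·0.1550) = 2.30390

Final: 2.30390


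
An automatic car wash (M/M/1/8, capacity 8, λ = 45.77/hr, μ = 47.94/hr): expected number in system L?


ρ = 45.77/47.94 = 0.9547
L = ρ[1 − (K+1)ρ^K + Kρ^(K+1)] / [(1−ρ)(1−ρ^(K+1))]
Numerator: 0.9547·(1 − 9·0.690340 + 8·0.659092) = 0.056973
Denominator: (0.04526)·(0.340908) = 0.015431
L = 0.056973/0.015431 = 3.6921

Final: 3.6921


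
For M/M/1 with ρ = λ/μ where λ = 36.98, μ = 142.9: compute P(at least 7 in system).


ρ = 36.98/142.9 = 0.2588
P(N ≥ n) = ρ^n = 0.2588^7 = 0.00007772

Final: 0.00007772


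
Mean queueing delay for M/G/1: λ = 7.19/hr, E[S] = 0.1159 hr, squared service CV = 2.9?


ρ = λ·E[S] = 7.19·0.1159 = 0.8333
E[S²] = E[S]²(1+C_s²) = 0.1159²·(1+2.9) = 0.052388
Wq = λ·E[S²]/(2(1−ρ)) = 7.19·0.052388/(2·0.1667) = 1.12992 hr

Final: 1.12992 hr


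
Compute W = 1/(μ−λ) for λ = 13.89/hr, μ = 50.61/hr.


W = 1/(μ−λ) = 1/(50.61 − 13.89) = 1/36.72 = 0.02723 hr

Final: 0.02723 hr


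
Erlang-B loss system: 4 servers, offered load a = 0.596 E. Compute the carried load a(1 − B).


B(4,0.596) = 0.002898 (Erlang-B)
Carried load = a(1 − B) = 0.596·(1 − 0.002898) = 0.596·0.997102 = 0.5943 E

Final: 0.5943 Erlangs


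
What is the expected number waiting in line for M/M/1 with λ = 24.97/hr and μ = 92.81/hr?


ρ = 24.97/92.81 = 0.2690
Lq = ρ²/(1−ρ) = 0.07238/0.7310 = 0.09903

Final: 0.09903


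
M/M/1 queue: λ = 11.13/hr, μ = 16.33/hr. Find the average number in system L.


ρ = λ/μ = 11.13/16.33 = 0.6816
L = ρ/(1−ρ) = 0.6816/(1 − 0.6816) = 0.6816/0.3184 = 2.1404

Final: 2.1404


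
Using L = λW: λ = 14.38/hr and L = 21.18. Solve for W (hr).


W = L/λ = 21.18/14.38 = 1.4729 hr

Final: 1.4729 hr


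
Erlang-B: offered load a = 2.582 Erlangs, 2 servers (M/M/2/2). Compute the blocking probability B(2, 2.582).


B(c,a) = (a^c/c!) / Σ_{k=0}^{c} a^k/k!
a^2/2! = 3.333362
Σ terms (k=0..2): 1.00000 + 2.58200 + 3.33336 = 6.915362
B = 3.333362/6.915362 = 0.482023

Final: 0.482023


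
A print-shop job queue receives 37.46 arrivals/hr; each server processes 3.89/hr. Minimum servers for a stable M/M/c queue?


Stability requires cμ > λ ⇔ c > λ/μ.
λ/μ = 37.46/3.89 = 9.6298
Minimum integer c = ⌊9.6298⌋ + 1 = 10
Check: 10·3.89 = 38.90 > 37.46, while 9·3.89 = 35.01 ≤ 37.46

Final: 10 servers


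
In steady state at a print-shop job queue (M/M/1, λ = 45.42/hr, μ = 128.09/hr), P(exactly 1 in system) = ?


ρ = 45.42/128.09 = 0.3546
P_n = (1−ρ)·ρ^n = (1 − 0.3546)·0.3546^1 = 0.6454·0.354594 = 0.228857

Final: 0.228857


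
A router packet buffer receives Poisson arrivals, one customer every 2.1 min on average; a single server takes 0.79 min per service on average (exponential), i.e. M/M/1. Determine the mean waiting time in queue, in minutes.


λ = 60/2.1 = 28.5714 /hr
μ = 60/0.79 = 75.9494 /hr
ρ = λ/μ = 28.5714/75.9494 = 0.3762
Wq = ρ/(μ−λ) = 0.3762/(75.9494−28.5714) = 0.007940 hr
In minutes: 0.007940·60 = 0.4764 min

Final: 0.4764 min


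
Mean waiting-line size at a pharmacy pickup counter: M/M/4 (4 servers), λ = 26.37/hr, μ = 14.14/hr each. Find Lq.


a = λ/μ = 1.8649; ρ = a/4 = 0.4662
P₀ = 0.150849
Lq = P₀·a^c·ρ / (c!·(1−ρ)²) = 0.150849·12.09603·0.4662/(24·0.28491)
= 0.12441

Final: 0.12441


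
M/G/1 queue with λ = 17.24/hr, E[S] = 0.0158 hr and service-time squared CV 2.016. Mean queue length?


ρ = λ·E[S] = 17.24·0.0158 = 0.2724
Lq = ρ²(1+C_s²)/(2(1−ρ)) = 0.07420·(1+2.016)/(2·0.7276)
= 0.07420·3.0160/1.4552 = 0.15378

Final: 0.15378


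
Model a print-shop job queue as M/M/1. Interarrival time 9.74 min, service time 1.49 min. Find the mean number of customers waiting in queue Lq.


λ = 60/9.74 = 6.1602 /hr
μ = 60/1.49 = 40.2685 /hr
ρ = λ/μ = 6.1602/40.2685 = 0.1530
Lq = ρ²/(1−ρ) = 0.02340/0.8470 = 0.02763

Final: 0.02763


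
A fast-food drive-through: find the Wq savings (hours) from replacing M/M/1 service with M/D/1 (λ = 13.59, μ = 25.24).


ρ = 13.59/25.24 = 0.5384
Wq(M/M/1) = ρ/(μ−λ) = 0.5384/11.65 = 0.04622 hr
Wq(M/D/1) = ρ/(2(μ−λ)) = 0.02311 hr
Savings = 0.04622 − 0.02311 = 0.02311 hr

Final: 0.02311 hr


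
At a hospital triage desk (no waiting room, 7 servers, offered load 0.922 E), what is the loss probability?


B(c,a) = (a^c/c!) / Σ_{k=0}^{c} a^k/k!
a^7/7! = 0.0001124
Σ terms (k=0..7): 1.00000 + 0.92200 + 0.42504 + 0.13063 + 0.03011 + 0.005552 + 0.0008532 + 0.0001124 = 2.514300
B = 0.0001124/2.514300 = 0.00004470

Final: 0.00004470


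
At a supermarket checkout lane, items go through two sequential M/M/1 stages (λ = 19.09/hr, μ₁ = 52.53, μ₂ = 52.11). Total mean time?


Each node sees arrival rate λ = 19.09/hr (tandem ⇒ throughput preserved).
W₁ = 1/(μ₁−λ) = 1/(52.53−19.09) = 0.02990 hr
W₂ = 1/(μ₂−λ) = 1/(52.11−19.09) = 0.03028 hr
W_total = W₁ + W₂ = 0.02990 + 0.03028 = 0.06019 hr

Final: 0.06019 hr


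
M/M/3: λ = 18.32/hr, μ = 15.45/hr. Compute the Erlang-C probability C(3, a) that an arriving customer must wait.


a = λ/μ = 1.1858; ρ = a/3 = 0.3953
P₀ = 0.298663 (from M/M/c formula)
C(c,a) = [a^c/(c!(1−ρ))]·P₀ = [1.66721/(6·0.6047)]·0.298663
= 0.45948·0.298663 = 0.137230

Final: 0.137230


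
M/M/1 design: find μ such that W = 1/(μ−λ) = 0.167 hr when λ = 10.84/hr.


W = 1/(μ−λ) ⇒ μ − λ = 1/W = 1/0.167 = 5.9880
μ = λ + 1/W = 10.84 + 5.9880 = 16.8280 per hr

Final: 16.8280 /hr


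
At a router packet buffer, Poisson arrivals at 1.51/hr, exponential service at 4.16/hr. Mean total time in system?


W = 1/(μ−λ) = 1/(4.16 − 1.51) = 1/2.65 = 0.3774 hr

Final: 0.3774 hr


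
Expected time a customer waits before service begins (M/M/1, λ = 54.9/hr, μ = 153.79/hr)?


ρ = 54.9/153.79 = 0.3570
Wq = ρ/(μ−λ) = 0.3570/(153.79 − 54.9) = 0.3570/98.89 = 0.003610 hr

Final: 0.003610 hr


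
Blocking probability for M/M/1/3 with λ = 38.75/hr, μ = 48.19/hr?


ρ = λ/μ = 38.75/48.19 = 0.8041
P_K = (1−ρ)ρ^K/(1−ρ^(K+1)) = (0.1959·0.519929)/(1 − 0.418080)
= 0.101850/0.581920 = 0.175023

Final: 0.175023


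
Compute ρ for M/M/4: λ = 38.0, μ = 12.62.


ρ = λ/(cμ) = 38.0/(4·12.62) = 38.0/50.48 = 0.7528

Final: 0.7528


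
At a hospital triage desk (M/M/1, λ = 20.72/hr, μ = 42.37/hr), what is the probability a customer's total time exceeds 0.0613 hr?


W ~ Exponential(μ−λ) for M/M/1.
μ − λ = 42.37 − 20.72 = 21.6500
P(W > t) = e^{−(μ−λ)t} = e^{−1.3271} = 0.265233

Final: 0.265233


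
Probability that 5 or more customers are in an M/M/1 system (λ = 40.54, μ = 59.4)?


ρ = 40.54/59.4 = 0.6825
P(N ≥ n) = ρ^n = 0.6825^5 = 0.148077

Final: 0.148077


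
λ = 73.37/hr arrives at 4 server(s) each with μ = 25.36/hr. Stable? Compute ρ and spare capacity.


Total capacity cμ = 4·25.36 = 101.44/hr
ρ = λ/(cμ) = 73.37/101.44 = 0.7233
Stable ⇔ ρ < 1: YES
Spare capacity = cμ − λ = 101.44 − 73.37 = 28.07/hr

Final: ρ = 0.7233; stable; margin = 28.07/hr


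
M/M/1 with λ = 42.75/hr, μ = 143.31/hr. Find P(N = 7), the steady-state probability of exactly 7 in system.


ρ = 42.75/143.31 = 0.2983
P_n = (1−ρ)·ρ^n = (1 − 0.2983)·0.2983^7 = 0.7017·0.0002102 = 0.0001475

Final: 0.0001475


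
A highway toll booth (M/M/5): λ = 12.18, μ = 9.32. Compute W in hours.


a = 1.3069; ρ = 0.2614; P₀ = 0.270463
Lq = P₀·a^c·ρ/(c!(1−ρ)²) = 0.004116
Wq = Lq/λ = 0.004116/12.18 = 0.0003379 hr
W = Wq + 1/μ = 0.0003379 + 0.10730 = 0.10763 hr

Final: 0.10763 hr


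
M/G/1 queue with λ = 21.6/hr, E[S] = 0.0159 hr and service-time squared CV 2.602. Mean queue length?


ρ = λ·E[S] = 21.6·0.0159 = 0.3434
Lq = ρ²(1+C_s²)/(2(1−ρ)) = 0.1180·(1+2.602)/(2·0.6566)
= 0.1180·3.6020/1.3131 = 0.32355

Final: 0.32355


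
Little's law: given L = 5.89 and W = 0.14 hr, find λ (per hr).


λ = L/W = 5.89/0.14 = 42.0714 /hr

Final: 42.0714 /hr


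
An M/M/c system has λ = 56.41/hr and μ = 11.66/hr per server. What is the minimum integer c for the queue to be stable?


Stability requires cμ > λ ⇔ c > λ/μ.
λ/μ = 56.41/11.66 = 4.8379
Minimum integer c = ⌊4.8379⌋ + 1 = 5
Check: 5·11.66 = 58.30 > 56.41, while 4·11.66 = 46.64 ≤ 56.41

Final: 5 servers


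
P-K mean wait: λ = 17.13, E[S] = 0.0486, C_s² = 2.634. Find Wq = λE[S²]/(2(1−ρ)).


ρ = λ·E[S] = 17.13·0.0486 = 0.8325
E[S²] = E[S]²(1+C_s²) = 0.0486²·(1+2.634) = 0.008583
Wq = λ·E[S²]/(2(1−ρ)) = 17.13·0.008583/(2·0.1675) = 0.43895 hr

Final: 0.43895 hr


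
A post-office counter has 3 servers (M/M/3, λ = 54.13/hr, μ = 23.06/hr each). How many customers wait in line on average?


a = λ/μ = 2.3474; ρ = a/3 = 0.7825
P₀ = 0.062456
Lq = P₀·a^c·ρ / (c!·(1−ρ)²) = 0.062456·12.93410·0.7825/(6·0.04733)
= 2.22588

Final: 2.22588


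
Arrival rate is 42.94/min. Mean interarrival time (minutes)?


Mean interarrival time = 1/λ = 1/42.94 minute = 0.02329 minute
In minutes: 0.02329 × 1 = 0.02329 min

Final: 0.02329 min


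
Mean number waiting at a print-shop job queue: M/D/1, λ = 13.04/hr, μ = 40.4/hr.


ρ = 13.04/40.4 = 0.3228
M/D/1: Lq = ρ²/(2(1−ρ)) = 0.1042/(2·0.6772) = 0.07692

Final: 0.07692


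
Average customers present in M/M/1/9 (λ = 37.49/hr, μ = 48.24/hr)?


ρ = 37.49/48.24 = 0.7772
L = ρ[1 − (K+1)ρ^K + Kρ^(K+1)] / [(1−ρ)(1−ρ^(K+1))]
Numerator: 0.7772·(1 − 10·0.103413 + 9·0.080368) = 0.535603
Denominator: (0.2228)·(0.919632) = 0.204935
L = 0.535603/0.204935 = 2.6135

Final: 2.6135


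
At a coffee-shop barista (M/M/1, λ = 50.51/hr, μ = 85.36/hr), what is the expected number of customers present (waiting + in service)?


ρ = λ/μ = 50.51/85.36 = 0.5917
L = ρ/(1−ρ) = 0.5917/(1 − 0.5917) = 0.5917/0.4083 = 1.4494

Final: 1.4494


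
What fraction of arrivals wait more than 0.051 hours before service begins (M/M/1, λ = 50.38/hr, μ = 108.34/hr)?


ρ = 50.38/108.34 = 0.4650
P(Wq > t) = ρ·e^{−(μ−λ)t} = 0.4650·e^{−2.9560}
= 0.4650·0.052029 = 0.024194

Final: 0.024194


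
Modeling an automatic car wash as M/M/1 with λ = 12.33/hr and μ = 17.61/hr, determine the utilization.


ρ = λ/μ = 12.33/17.61 = 0.7002

Final: 0.7002


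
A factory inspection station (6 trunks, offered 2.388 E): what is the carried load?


B(6,2.388) = 0.023918 (Erlang-B)
Carried load = a(1 − B) = 2.388·(1 − 0.023918) = 2.388·0.976082 = 2.3309 E

Final: 2.3309 Erlangs


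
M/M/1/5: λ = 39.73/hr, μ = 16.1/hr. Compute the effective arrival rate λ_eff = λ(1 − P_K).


ρ = 2.4677; P_K = (1−ρ)ρ^5/(1−ρ^6) = 0.597410
λ_eff = λ(1 − P_K) = 39.73·(1 − 0.597410) = 39.73·0.402590 = 15.9949 /hr

Final: 15.9949 /hr


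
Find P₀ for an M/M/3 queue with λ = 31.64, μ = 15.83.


a = λ/μ = 31.64/15.83 = 1.9987; ρ = a/c = 0.6662
Σ_{k=0}^{2} a^k/k! (terms k=0..2) = 1.00000 + 1.99874 + 1.99747 = 4.99621
Tail: a^3/(3!(1−ρ)) = 7.98485/(6·0.3338) = 3.98739
P₀ = 1/(4.99621 + 3.98739) = 1/8.98360 = 0.111314

Final: 0.111314


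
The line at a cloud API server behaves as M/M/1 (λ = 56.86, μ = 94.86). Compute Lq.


ρ = 56.86/94.86 = 0.5994
Lq = ρ²/(1−ρ) = 0.3593/0.4006 = 0.8969

Final: 0.8969


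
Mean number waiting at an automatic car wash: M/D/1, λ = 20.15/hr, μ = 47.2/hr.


ρ = 20.15/47.2 = 0.4269
M/D/1: Lq = ρ²/(2(1−ρ)) = 0.1822/(2·0.5731) = 0.15901

Final: 0.15901


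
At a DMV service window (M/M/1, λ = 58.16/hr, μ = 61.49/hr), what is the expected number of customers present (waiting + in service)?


ρ = λ/μ = 58.16/61.49 = 0.9458
L = ρ/(1−ρ) = 0.9458/(1 − 0.9458) = 0.9458/0.05416 = 17.4655

Final: 17.4655


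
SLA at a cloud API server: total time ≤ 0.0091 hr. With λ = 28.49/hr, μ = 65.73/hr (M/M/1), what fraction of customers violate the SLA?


W ~ Exponential(μ−λ) for M/M/1.
μ − λ = 65.73 − 28.49 = 37.2400
P(W > t) = e^{−(μ−λ)t} = e^{−0.3389} = 0.712565

Final: 0.712565


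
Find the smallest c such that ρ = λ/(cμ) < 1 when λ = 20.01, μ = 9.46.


Stability requires cμ > λ ⇔ c > λ/μ.
λ/μ = 20.01/9.46 = 2.1152
Minimum integer c = ⌊2.1152⌋ + 1 = 3
Check: 3·9.46 = 28.38 > 20.01, while 2·9.46 = 18.92 ≤ 20.01

Final: 3 servers


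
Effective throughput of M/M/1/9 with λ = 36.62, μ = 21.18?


ρ = 1.7290; P_K = (1−ρ)ρ^9/(1−ρ^10) = 0.423401
λ_eff = λ(1 − P_K) = 36.62·(1 − 0.423401) = 36.62·0.576599 = 21.1151 /hr

Final: 21.1151 /hr


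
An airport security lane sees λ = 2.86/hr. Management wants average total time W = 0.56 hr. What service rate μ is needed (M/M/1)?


W = 1/(μ−λ) ⇒ μ − λ = 1/W = 1/0.56 = 1.7857
μ = λ + 1/W = 2.86 + 1.7857 = 4.6457 per hr

Final: 4.6457 /hr


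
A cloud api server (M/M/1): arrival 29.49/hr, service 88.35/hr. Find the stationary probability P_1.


ρ = 29.49/88.35 = 0.3338
P_n = (1−ρ)·ρ^n = (1 − 0.3338)·0.3338^1 = 0.6662·0.333786 = 0.222373

Final: 0.222373


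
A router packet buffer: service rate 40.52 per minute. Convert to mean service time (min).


Mean service time = 1/μ = 1/40.52 minute = 0.02468 minute
In minutes: 0.02468 × 1 = 0.02468 min

Final: 0.02468 min


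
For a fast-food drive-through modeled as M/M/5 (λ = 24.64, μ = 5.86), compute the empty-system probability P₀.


a = λ/μ = 24.64/5.86 = 4.2048; ρ = a/c = 0.8410
Σ_{k=0}^{4} a^k/k! (terms k=0..4) = 1.00000 + 4.20478 + 8.84008 + 12.39019 + 13.02450 = 39.45955
Tail: a^5/(5!(1−ρ)) = 1314.36334/(120·0.1590) = 68.86775
P₀ = 1/(39.45955 + 68.86775) = 1/108.32730 = 0.009231

Final: 0.009231


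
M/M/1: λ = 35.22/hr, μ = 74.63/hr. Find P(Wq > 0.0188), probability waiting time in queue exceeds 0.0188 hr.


ρ = 35.22/74.63 = 0.4719
P(Wq > t) = ρ·e^{−(μ−λ)t} = 0.4719·e^{−0.7409}
= 0.4719·0.476681 = 0.224959

Final: 0.224959


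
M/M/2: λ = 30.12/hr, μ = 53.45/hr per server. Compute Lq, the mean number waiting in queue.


a = λ/μ = 0.5635; ρ = a/2 = 0.2818
P₀ = 0.560356
Lq = P₀·a^c·ρ / (c!·(1−ρ)²) = 0.560356·0.31755·0.2818/(2·0.51587)
= 0.04859

Final: 0.04859


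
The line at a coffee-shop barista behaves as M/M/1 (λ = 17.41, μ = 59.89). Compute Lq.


ρ = 17.41/59.89 = 0.2907
Lq = ρ²/(1−ρ) = 0.08451/0.7093 = 0.1191

Final: 0.1191


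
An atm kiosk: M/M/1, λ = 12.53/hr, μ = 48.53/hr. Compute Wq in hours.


ρ = 12.53/48.53 = 0.2582
Wq = ρ/(μ−λ) = 0.2582/(48.53 − 12.53) = 0.2582/36.00 = 0.007172 hr

Final: 0.007172 hr


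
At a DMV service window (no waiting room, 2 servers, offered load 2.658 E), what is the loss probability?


B(c,a) = (a^c/c!) / Σ_{k=0}^{c} a^k/k!
a^2/2! = 3.532482
Σ terms (k=0..2): 1.00000 + 2.65800 + 3.53248 = 7.190482
B = 3.532482/7.190482 = 0.491272

Final: 0.491272


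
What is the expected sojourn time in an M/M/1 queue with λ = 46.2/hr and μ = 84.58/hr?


W = 1/(μ−λ) = 1/(84.58 − 46.2) = 1/38.38 = 0.02606 hr

Final: 0.02606 hr


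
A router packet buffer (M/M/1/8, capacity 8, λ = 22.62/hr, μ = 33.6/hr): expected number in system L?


ρ = 22.62/33.6 = 0.6732
L = ρ[1 − (K+1)ρ^K + Kρ^(K+1)] / [(1−ρ)(1−ρ^(K+1))]
Numerator: 0.6732·(1 − 9·0.042192 + 8·0.028404) = 0.570554
Denominator: (0.3268)·(0.971596) = 0.317504
L = 0.570554/0.317504 = 1.7970

Final: 1.7970


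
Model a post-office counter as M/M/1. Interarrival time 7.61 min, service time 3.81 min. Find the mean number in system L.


λ = 60/7.61 = 7.8844 /hr
μ = 60/3.81 = 15.7480 /hr
ρ = λ/μ = 7.8844/15.7480 = 0.5007
L = ρ/(1−ρ) = 0.5007/0.4993 = 1.0026

Final: 1.0026


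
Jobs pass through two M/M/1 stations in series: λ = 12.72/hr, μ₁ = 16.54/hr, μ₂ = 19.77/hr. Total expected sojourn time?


Each node sees arrival rate λ = 12.72/hr (tandem ⇒ throughput preserved).
W₁ = 1/(μ₁−λ) = 1/(16.54−12.72) = 0.26178 hr
W₂ = 1/(μ₂−λ) = 1/(19.77−12.72) = 0.14184 hr
W_total = W₁ + W₂ = 0.26178 + 0.14184 = 0.40362 hr

Final: 0.40362 hr


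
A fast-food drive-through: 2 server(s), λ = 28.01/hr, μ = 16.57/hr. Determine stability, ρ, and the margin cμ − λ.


Total capacity cμ = 2·16.57 = 33.14/hr
ρ = λ/(cμ) = 28.01/33.14 = 0.8452
Stable ⇔ ρ < 1: YES
Spare capacity = cμ − λ = 33.14 − 28.01 = 5.13/hr

Final: ρ = 0.8452; stable; margin = 5.13/hr


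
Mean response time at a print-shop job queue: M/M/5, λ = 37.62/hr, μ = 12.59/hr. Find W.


a = 2.9881; ρ = 0.5976; P₀ = 0.047272
Lq = P₀·a^c·ρ/(c!(1−ρ)²) = 0.34636
Wq = Lq/λ = 0.34636/37.62 = 0.009207 hr
W = Wq + 1/μ = 0.009207 + 0.07943 = 0.08864 hr

Final: 0.08864 hr


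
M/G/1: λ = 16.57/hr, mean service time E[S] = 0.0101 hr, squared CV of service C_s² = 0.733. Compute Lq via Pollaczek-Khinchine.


ρ = λ·E[S] = 16.57·0.0101 = 0.1674
Lq = ρ²(1+C_s²)/(2(1−ρ)) = 0.02801·(1+0.733)/(2·0.8326)
= 0.02801·1.7330/1.6653 = 0.02915

Final: 0.02915


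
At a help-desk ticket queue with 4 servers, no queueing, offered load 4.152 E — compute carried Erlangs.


B(4,4.152) = 0.325146 (Erlang-B)
Carried load = a(1 − B) = 4.152·(1 − 0.325146) = 4.152·0.674854 = 2.8020 E

Final: 2.8020 Erlangs


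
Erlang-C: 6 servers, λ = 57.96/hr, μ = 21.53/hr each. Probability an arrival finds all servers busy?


a = λ/μ = 2.6921; ρ = a/6 = 0.4487
P₀ = 0.067146 (from M/M/c formula)
C(c,a) = [a^c/(c!(1−ρ))]·P₀ = [380.63269/(720·0.5513)]·0.067146
= 0.95889·0.067146 = 0.064386

Final: 0.064386


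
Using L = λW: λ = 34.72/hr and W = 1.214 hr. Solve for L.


L = λW = 34.72·1.214 = 42.1501

Final: 42.1501


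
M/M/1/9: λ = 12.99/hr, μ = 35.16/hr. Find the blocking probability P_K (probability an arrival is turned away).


ρ = λ/μ = 12.99/35.16 = 0.3695
P_K = (1−ρ)ρ^K/(1−ρ^(K+1)) = (0.6305·0.0001282)/(1 − 0.00004738)
= 0.00008086/0.999953 = 0.00008087

Final: 0.00008087


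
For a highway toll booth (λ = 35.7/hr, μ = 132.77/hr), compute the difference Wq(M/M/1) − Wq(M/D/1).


ρ = 35.7/132.77 = 0.2689
Wq(M/M/1) = ρ/(μ−λ) = 0.2689/97.07 = 0.002770 hr
Wq(M/D/1) = ρ/(2(μ−λ)) = 0.001385 hr
Savings = 0.002770 − 0.001385 = 0.001385 hr

Final: 0.001385 hr


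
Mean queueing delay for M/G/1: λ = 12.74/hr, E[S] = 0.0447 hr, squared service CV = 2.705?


ρ = λ·E[S] = 12.74·0.0447 = 0.5695
E[S²] = E[S]²(1+C_s²) = 0.0447²·(1+2.705) = 0.007403
Wq = λ·E[S²]/(2(1−ρ)) = 12.74·0.007403/(2·0.4305) = 0.10953 hr

Final: 0.10953 hr


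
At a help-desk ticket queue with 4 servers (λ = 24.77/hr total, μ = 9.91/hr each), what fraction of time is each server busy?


ρ = λ/(cμ) = 24.77/(4·9.91) = 24.77/39.64 = 0.6249

Final: 0.6249


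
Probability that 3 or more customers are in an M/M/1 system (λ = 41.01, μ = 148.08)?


ρ = 41.01/148.08 = 0.2769
P(N ≥ n) = ρ^n = 0.2769^3 = 0.021241

Final: 0.021241


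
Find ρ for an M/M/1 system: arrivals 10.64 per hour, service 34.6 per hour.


ρ = λ/μ = 10.64/34.6 = 0.3075

Final: 0.3075


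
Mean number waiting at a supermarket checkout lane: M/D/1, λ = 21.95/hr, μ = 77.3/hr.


ρ = 21.95/77.3 = 0.2840
M/D/1: Lq = ρ²/(2(1−ρ)) = 0.08063/(2·0.7160) = 0.05630

Final: 0.05630


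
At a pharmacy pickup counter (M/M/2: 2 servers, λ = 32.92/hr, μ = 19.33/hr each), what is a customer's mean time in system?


a = 1.7031; ρ = 0.8515; P₀ = 0.080190
Lq = P₀·a^c·ρ/(c!(1−ρ)²) = 4.49204
Wq = Lq/λ = 4.49204/32.92 = 0.13645 hr
W = Wq + 1/μ = 0.13645 + 0.05173 = 0.18819 hr

Final: 0.18819 hr


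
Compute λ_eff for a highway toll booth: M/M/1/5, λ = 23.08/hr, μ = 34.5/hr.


ρ = 0.6690; P_K = (1−ρ)ρ^5/(1−ρ^6) = 0.048721
λ_eff = λ(1 − P_K) = 23.08·(1 − 0.048721) = 23.08·0.951279 = 21.9555 /hr

Final: 21.9555 /hr


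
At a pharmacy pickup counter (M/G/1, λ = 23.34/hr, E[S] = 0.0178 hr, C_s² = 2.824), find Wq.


ρ = λ·E[S] = 23.34·0.0178 = 0.4155
E[S²] = E[S]²(1+C_s²) = 0.0178²·(1+2.824) = 0.001212
Wq = λ·E[S²]/(2(1−ρ)) = 23.34·0.001212/(2·0.5845) = 0.02419 hr

Final: 0.02419 hr


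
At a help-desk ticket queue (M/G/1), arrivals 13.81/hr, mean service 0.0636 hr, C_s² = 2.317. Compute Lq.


ρ = λ·E[S] = 13.81·0.0636 = 0.8783
Lq = ρ²(1+C_s²)/(2(1−ρ)) = 0.7714·(1+2.317)/(2·0.1217)
= 0.7714·3.3170/0.2434 = 10.51438

Final: 10.51438


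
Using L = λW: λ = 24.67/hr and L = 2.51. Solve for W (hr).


W = L/λ = 2.51/24.67 = 0.1017 hr

Final: 0.1017 hr


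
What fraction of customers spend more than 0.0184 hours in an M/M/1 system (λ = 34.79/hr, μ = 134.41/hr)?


W ~ Exponential(μ−λ) for M/M/1.
μ − λ = 134.41 − 34.79 = 99.6200
P(W > t) = e^{−(μ−λ)t} = e^{−1.8330} = 0.159932

Final: 0.159932


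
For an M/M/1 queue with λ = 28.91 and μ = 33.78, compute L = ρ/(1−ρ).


ρ = λ/μ = 28.91/33.78 = 0.8558
L = ρ/(1−ρ) = 0.8558/(1 − 0.8558) = 0.8558/0.1442 = 5.9363

Final: 5.9363


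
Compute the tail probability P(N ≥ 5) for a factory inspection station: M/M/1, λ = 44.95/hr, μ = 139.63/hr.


ρ = 44.95/139.63 = 0.3219
P(N ≥ n) = ρ^n = 0.3219^5 = 0.003457

Final: 0.003457


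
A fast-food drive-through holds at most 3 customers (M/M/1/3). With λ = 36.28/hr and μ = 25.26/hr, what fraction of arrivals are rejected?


ρ = λ/μ = 36.28/25.26 = 1.4363
P_K = (1−ρ)ρ^K/(1−ρ^(K+1)) = (-0.4363·2.962796)/(1 − 4.255354)
= -1.292558/-3.255354 = 0.397056

Final: 0.397056


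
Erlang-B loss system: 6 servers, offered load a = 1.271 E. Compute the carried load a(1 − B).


B(6,1.271) = 0.001643 (Erlang-B)
Carried load = a(1 − B) = 1.271·(1 − 0.001643) = 1.271·0.998357 = 1.2689 E

Final: 1.2689 Erlangs


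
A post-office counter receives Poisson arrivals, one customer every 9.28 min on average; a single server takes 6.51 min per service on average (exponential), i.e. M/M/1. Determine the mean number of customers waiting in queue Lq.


λ = 60/9.28 = 6.4655 /hr
μ = 60/6.51 = 9.2166 /hr
ρ = λ/μ = 6.4655/9.2166 = 0.7015
Lq = ρ²/(1−ρ) = 0.4921/0.2985 = 1.6487

Final: 1.6487


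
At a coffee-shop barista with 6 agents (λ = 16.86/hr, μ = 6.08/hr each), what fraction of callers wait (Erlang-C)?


a = λ/μ = 2.7730; ρ = a/6 = 0.4622
P₀ = 0.061819 (from M/M/c formula)
C(c,a) = [a^c/(c!(1−ρ))]·P₀ = [454.69894/(720·0.5378)]·0.061819
= 1.17421·0.061819 = 0.072589

Final: 0.072589


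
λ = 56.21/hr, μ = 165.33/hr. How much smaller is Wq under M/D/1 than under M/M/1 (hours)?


ρ = 56.21/165.33 = 0.3400
Wq(M/M/1) = ρ/(μ−λ) = 0.3400/109.12 = 0.003116 hr
Wq(M/D/1) = ρ/(2(μ−λ)) = 0.001558 hr
Savings = 0.003116 − 0.001558 = 0.001558 hr

Final: 0.001558 hr


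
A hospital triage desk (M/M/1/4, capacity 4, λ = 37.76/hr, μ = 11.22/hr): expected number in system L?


ρ = 37.76/11.22 = 3.3654
L = ρ[1 − (K+1)ρ^K + Kρ^(K+1)] / [(1−ρ)(1−ρ^(K+1))]
Numerator: 3.3654·(1 − 5·128.279280 + 4·431.713514) = 3656.385116
Denominator: (-2.3654)·(-430.713514) = 1018.817884
L = 3656.385116/1018.817884 = 3.5889

Final: 3.5889


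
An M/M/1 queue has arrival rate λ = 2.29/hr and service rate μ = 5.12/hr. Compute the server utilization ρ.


ρ = λ/μ = 2.29/5.12 = 0.4473

Final: 0.4473


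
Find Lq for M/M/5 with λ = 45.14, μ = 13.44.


a = λ/μ = 3.3586; ρ = a/5 = 0.6717
P₀ = 0.030803
Lq = P₀·a^c·ρ / (c!·(1−ρ)²) = 0.030803·427.37728·0.6717/(120·0.10776)
= 0.68382

Final: 0.68382


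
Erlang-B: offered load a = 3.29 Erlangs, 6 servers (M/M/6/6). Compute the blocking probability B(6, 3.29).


B(c,a) = (a^c/c!) / Σ_{k=0}^{c} a^k/k!
a^6/6! = 1.761339
Σ terms (k=0..6): 1.00000 + 3.29000 + 5.41205 + 5.93521 + 4.88171 + 3.21217 + 1.76134 = 25.492486
B = 1.761339/25.492486 = 0.069092

Final: 0.069092


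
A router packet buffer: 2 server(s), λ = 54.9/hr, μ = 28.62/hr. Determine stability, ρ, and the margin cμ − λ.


Total capacity cμ = 2·28.62 = 57.24/hr
ρ = λ/(cμ) = 54.9/57.24 = 0.9591
Stable ⇔ ρ < 1: YES
Spare capacity = cμ − λ = 57.24 − 54.9 = 2.34/hr

Final: ρ = 0.9591; stable; margin = 2.34/hr


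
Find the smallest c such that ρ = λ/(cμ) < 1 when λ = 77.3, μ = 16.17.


Stability requires cμ > λ ⇔ c > λ/μ.
λ/μ = 77.3/16.17 = 4.7805
Minimum integer c = ⌊4.7805⌋ + 1 = 5
Check: 5·16.17 = 80.85 > 77.3, while 4·16.17 = 64.68 ≤ 77.3

Final: 5 servers


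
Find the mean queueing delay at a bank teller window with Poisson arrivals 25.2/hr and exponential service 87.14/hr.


ρ = 25.2/87.14 = 0.2892
Wq = ρ/(μ−λ) = 0.2892/(87.14 − 25.2) = 0.2892/61.94 = 0.004669 hr

Final: 0.004669 hr


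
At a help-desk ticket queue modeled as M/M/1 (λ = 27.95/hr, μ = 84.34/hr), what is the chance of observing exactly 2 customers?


ρ = 27.95/84.34 = 0.3314
P_n = (1−ρ)·ρ^n = (1 − 0.3314)·0.3314^2 = 0.6686·0.109824 = 0.073429

Final: 0.073429


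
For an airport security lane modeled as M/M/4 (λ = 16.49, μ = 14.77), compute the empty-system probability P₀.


a = λ/μ = 16.49/14.77 = 1.1165; ρ = a/c = 0.2791
Σ_{k=0}^{3} a^k/k! (terms k=0..3) = 1.00000 + 1.11645 + 0.62323 + 0.23194 = 2.97162
Tail: a^4/(4!(1−ρ)) = 1.55368/(24·0.7209) = 0.08980
P₀ = 1/(2.97162 + 0.08980) = 1/3.06142 = 0.326645

Final: 0.326645


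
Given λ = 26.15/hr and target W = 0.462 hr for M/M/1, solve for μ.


W = 1/(μ−λ) ⇒ μ − λ = 1/W = 1/0.462 = 2.1645
μ = λ + 1/W = 26.15 + 2.1645 = 28.3145 per hr

Final: 28.3145 /hr


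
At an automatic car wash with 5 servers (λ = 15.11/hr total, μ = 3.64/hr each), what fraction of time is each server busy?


ρ = λ/(cμ) = 15.11/(5·3.64) = 15.11/18.20 = 0.8302

Final: 0.8302


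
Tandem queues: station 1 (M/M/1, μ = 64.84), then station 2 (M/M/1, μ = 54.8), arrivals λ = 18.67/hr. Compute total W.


Each node sees arrival rate λ = 18.67/hr (tandem ⇒ throughput preserved).
W₁ = 1/(μ₁−λ) = 1/(64.84−18.67) = 0.02166 hr
W₂ = 1/(μ₂−λ) = 1/(54.8−18.67) = 0.02768 hr
W_total = W₁ + W₂ = 0.02166 + 0.02768 = 0.04934 hr

Final: 0.04934 hr


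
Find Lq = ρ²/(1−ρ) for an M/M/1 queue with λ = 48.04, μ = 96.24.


ρ = 48.04/96.24 = 0.4992
Lq = ρ²/(1−ρ) = 0.2492/0.5008 = 0.4975

Final: 0.4975


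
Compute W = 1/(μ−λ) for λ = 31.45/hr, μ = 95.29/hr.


W = 1/(μ−λ) = 1/(95.29 − 31.45) = 1/63.84 = 0.01566 hr

Final: 0.01566 hr


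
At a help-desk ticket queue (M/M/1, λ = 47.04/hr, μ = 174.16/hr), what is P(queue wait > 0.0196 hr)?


ρ = 47.04/174.16 = 0.2701
P(Wq > t) = ρ·e^{−(μ−λ)t} = 0.2701·e^{−2.4916}
= 0.2701·0.082781 = 0.022359

Final: 0.022359


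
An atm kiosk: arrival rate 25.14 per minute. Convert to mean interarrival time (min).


Mean interarrival time = 1/λ = 1/25.14 minute = 0.03978 minute
In minutes: 0.03978 × 1 = 0.03978 min

Final: 0.03978 min


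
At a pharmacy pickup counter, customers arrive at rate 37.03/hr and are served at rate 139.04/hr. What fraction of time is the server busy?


ρ = λ/μ = 37.03/139.04 = 0.2663

Final: 0.2663


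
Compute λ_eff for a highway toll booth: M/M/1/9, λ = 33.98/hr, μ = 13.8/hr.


ρ = 2.4623; P_K = (1−ρ)ρ^9/(1−ρ^10) = 0.593951
λ_eff = λ(1 − P_K) = 33.98·(1 − 0.593951) = 33.98·0.406049 = 13.7975 /hr

Final: 13.7975 /hr


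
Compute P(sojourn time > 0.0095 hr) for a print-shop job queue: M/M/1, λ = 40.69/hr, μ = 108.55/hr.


W ~ Exponential(μ−λ) for M/M/1.
μ − λ = 108.55 − 40.69 = 67.8600
P(W > t) = e^{−(μ−λ)t} = e^{−0.6447} = 0.524836

Final: 0.524836


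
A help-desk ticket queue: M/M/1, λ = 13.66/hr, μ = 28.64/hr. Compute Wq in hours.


ρ = 13.66/28.64 = 0.4770
Wq = ρ/(μ−λ) = 0.4770/(28.64 − 13.66) = 0.4770/14.98 = 0.03184 hr

Final: 0.03184 hr


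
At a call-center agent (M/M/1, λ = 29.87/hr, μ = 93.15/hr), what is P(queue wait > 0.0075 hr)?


ρ = 29.87/93.15 = 0.3207
P(Wq > t) = ρ·e^{−(μ−λ)t} = 0.3207·e^{−0.4746}
= 0.3207·0.622134 = 0.199497

Final: 0.199497


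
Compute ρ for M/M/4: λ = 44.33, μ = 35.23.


ρ = λ/(cμ) = 44.33/(4·35.23) = 44.33/140.92 = 0.3146

Final: 0.3146


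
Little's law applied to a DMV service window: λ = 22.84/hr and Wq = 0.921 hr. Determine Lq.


Lq = λWq = 22.84·0.921 = 21.0356

Final: 21.0356


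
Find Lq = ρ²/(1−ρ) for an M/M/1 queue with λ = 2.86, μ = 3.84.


ρ = 2.86/3.84 = 0.7448
Lq = ρ²/(1−ρ) = 0.5547/0.2552 = 2.1736

Final: 2.1736


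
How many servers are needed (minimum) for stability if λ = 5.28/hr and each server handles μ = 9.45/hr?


Stability requires cμ > λ ⇔ c > λ/μ.
λ/μ = 5.28/9.45 = 0.5587
Minimum integer c = ⌊0.5587⌋ + 1 = 1
Check: 1·9.45 = 9.45 > 5.28, while 0·9.45 = 0.00 ≤ 5.28

Final: 1 servers


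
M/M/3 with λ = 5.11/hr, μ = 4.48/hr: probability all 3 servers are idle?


a = λ/μ = 5.11/4.48 = 1.1406; ρ = a/c = 0.3802
Σ_{k=0}^{2} a^k/k! (terms k=0..2) = 1.00000 + 1.14062 + 0.65051 = 2.79114
Tail: a^3/(3!(1−ρ)) = 1.48398/(6·0.6198) = 0.39905
P₀ = 1/(2.79114 + 0.39905) = 1/3.19019 = 0.313461

Final: 0.313461


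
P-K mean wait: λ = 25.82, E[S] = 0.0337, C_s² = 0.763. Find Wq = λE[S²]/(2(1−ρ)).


ρ = λ·E[S] = 25.82·0.0337 = 0.8701
E[S²] = E[S]²(1+C_s²) = 0.0337²·(1+0.763) = 0.002002
Wq = λ·E[S²]/(2(1−ρ)) = 25.82·0.002002/(2·0.1299) = 0.19904 hr

Final: 0.19904 hr


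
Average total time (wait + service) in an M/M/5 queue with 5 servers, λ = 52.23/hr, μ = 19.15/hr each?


a = 2.7274; ρ = 0.5455; P₀ = 0.062889
Lq = P₀·a^c·ρ/(c!(1−ρ)²) = 0.20885
Wq = Lq/λ = 0.20885/52.23 = 0.003999 hr
W = Wq + 1/μ = 0.003999 + 0.05222 = 0.05622 hr

Final: 0.05622 hr


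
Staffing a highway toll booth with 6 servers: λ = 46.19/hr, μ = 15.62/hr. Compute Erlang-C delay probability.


a = λ/μ = 2.9571; ρ = a/6 = 0.4929
P₀ = 0.051175 (from M/M/c formula)
C(c,a) = [a^c/(c!(1−ρ))]·P₀ = [668.65423/(720·0.5071)]·0.051175
= 1.83119·0.051175 = 0.093712

Final: 0.093712


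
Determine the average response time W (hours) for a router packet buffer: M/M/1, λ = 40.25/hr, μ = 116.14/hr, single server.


W = 1/(μ−λ) = 1/(116.14 − 40.25) = 1/75.89 = 0.01318 hr

Final: 0.01318 hr


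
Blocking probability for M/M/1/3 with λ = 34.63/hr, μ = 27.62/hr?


ρ = λ/μ = 34.63/27.62 = 1.2538
P_K = (1−ρ)ρ^K/(1−ρ^(K+1)) = (-0.2538·1.970999)/(1 − 2.471242)
= -0.500243/-1.471242 = 0.340014

Final: 0.340014


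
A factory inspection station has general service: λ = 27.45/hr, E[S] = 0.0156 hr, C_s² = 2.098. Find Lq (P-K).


ρ = λ·E[S] = 27.45·0.0156 = 0.4282
Lq = ρ²(1+C_s²)/(2(1−ρ)) = 0.1834·(1+2.098)/(2·0.5718)
= 0.1834·3.0980/1.1436 = 0.49677

Final: 0.49677


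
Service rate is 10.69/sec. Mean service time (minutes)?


Mean service time = 1/μ = 1/10.69 second = 0.09355 second
In minutes: 0.09355 × 0.0166667 = 0.001559 min

Final: 0.001559 min


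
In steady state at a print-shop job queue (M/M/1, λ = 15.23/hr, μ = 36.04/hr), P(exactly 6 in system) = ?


ρ = 15.23/36.04 = 0.4226
P_n = (1−ρ)·ρ^n = (1 − 0.4226)·0.4226^6 = 0.5774·0.005695 = 0.003288

Final: 0.003288


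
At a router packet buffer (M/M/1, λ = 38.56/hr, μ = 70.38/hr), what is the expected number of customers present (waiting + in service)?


ρ = λ/μ = 38.56/70.38 = 0.5479
L = ρ/(1−ρ) = 0.5479/(1 − 0.5479) = 0.5479/0.4521 = 1.2118

Final: 1.2118


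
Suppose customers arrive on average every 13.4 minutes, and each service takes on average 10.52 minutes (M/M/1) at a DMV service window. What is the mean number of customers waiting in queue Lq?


λ = 60/13.4 = 4.4776 /hr
μ = 60/10.52 = 5.7034 /hr
ρ = λ/μ = 4.4776/5.7034 = 0.7851
Lq = ρ²/(1−ρ) = 0.6163/0.2149 = 2.8677

Final: 2.8677


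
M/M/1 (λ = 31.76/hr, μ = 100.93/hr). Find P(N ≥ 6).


ρ = 31.76/100.93 = 0.3147
P(N ≥ n) = ρ^n = 0.3147^6 = 0.0009709

Final: 0.0009709


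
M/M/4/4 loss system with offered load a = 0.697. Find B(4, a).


B(c,a) = (a^c/c!) / Σ_{k=0}^{c} a^k/k!
a^4/4! = 0.009834
Σ terms (k=0..4): 1.00000 + 0.69700 + 0.24290 + 0.05643 + 0.009834 = 2.006173
B = 0.009834/2.006173 = 0.004902

Final: 0.004902


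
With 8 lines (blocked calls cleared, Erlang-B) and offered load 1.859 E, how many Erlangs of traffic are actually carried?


B(8,1.859) = 0.0005513 (Erlang-B)
Carried load = a(1 − B) = 1.859·(1 − 0.0005513) = 1.859·0.999449 = 1.8580 E

Final: 1.8580 Erlangs


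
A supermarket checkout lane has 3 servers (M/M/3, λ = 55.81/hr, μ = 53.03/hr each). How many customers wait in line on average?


a = λ/μ = 1.0524; ρ = a/3 = 0.3508
P₀ = 0.344177
Lq = P₀·a^c·ρ / (c!·(1−ρ)²) = 0.344177·1.16566·0.3508/(6·0.42145)
= 0.05566

Final: 0.05566


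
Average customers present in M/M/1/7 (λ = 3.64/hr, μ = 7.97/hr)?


ρ = 3.64/7.97 = 0.4567
L = ρ[1 − (K+1)ρ^K + Kρ^(K+1)] / [(1−ρ)(1−ρ^(K+1))]
Numerator: 0.4567·(1 − 8·0.004145 + 7·0.001893) = 0.447621
Denominator: (0.5433)·(0.998107) = 0.542259
L = 0.447621/0.542259 = 0.8255

Final: 0.8255


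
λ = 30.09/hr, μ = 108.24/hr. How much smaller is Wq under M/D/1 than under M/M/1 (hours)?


ρ = 30.09/108.24 = 0.2780
Wq(M/M/1) = ρ/(μ−λ) = 0.2780/78.15 = 0.003557 hr
Wq(M/D/1) = ρ/(2(μ−λ)) = 0.001779 hr
Savings = 0.003557 − 0.001779 = 0.001779 hr

Final: 0.001779 hr


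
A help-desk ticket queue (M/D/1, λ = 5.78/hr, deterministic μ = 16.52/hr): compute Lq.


ρ = 5.78/16.52 = 0.3499
M/D/1: Lq = ρ²/(2(1−ρ)) = 0.1224/(2·0.6501) = 0.09415

Final: 0.09415


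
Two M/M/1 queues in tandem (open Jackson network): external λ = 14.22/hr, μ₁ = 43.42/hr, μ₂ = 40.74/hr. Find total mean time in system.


Each node sees arrival rate λ = 14.22/hr (tandem ⇒ throughput preserved).
W₁ = 1/(μ₁−λ) = 1/(43.42−14.22) = 0.03425 hr
W₂ = 1/(μ₂−λ) = 1/(40.74−14.22) = 0.03771 hr
W_total = W₁ + W₂ = 0.03425 + 0.03771 = 0.07195 hr

Final: 0.07195 hr


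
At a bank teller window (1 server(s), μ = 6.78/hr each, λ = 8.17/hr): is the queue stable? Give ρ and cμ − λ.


Total capacity cμ = 1·6.78 = 6.78/hr
ρ = λ/(cμ) = 8.17/6.78 = 1.2050
Stable ⇔ ρ < 1: NO
Spare capacity = cμ − λ = 6.78 − 8.17 = -1.39/hr

Final: ρ = 1.2050; unstable; margin = -1.39/hr


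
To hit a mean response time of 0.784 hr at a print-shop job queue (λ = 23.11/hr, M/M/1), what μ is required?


W = 1/(μ−λ) ⇒ μ − λ = 1/W = 1/0.784 = 1.2755
μ = λ + 1/W = 23.11 + 1.2755 = 24.3855 per hr

Final: 24.3855 /hr


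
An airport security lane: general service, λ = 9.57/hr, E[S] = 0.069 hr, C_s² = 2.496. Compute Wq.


ρ = λ·E[S] = 9.57·0.069 = 0.6603
E[S²] = E[S]²(1+C_s²) = 0.069²·(1+2.496) = 0.016644
Wq = λ·E[S²]/(2(1−ρ)) = 9.57·0.016644/(2·0.3397) = 0.23447 hr

Final: 0.23447 hr


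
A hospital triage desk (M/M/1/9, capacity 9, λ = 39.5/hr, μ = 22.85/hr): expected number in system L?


ρ = 39.5/22.85 = 1.7287
L = ρ[1 − (K+1)ρ^K + Kρ^(K+1)] / [(1−ρ)(1−ρ^(K+1))]
Numerator: 1.7287·(1 − 10·137.847223 + 9·238.291698) = 1326.150795
Denominator: (-0.7287)·(-237.291698) = 172.906205
L = 1326.150795/172.906205 = 7.6698

Final: 7.6698


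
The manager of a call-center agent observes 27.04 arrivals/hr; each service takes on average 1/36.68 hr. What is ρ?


ρ = λ/μ = 27.04/36.68 = 0.7372

Final: 0.7372


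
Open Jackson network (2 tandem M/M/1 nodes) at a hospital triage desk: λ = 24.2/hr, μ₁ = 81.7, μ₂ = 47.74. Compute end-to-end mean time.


Each node sees arrival rate λ = 24.2/hr (tandem ⇒ throughput preserved).
W₁ = 1/(μ₁−λ) = 1/(81.7−24.2) = 0.01739 hr
W₂ = 1/(μ₂−λ) = 1/(47.74−24.2) = 0.04248 hr
W_total = W₁ + W₂ = 0.01739 + 0.04248 = 0.05987 hr

Final: 0.05987 hr


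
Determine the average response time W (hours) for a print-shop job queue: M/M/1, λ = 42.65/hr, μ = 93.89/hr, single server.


W = 1/(μ−λ) = 1/(93.89 − 42.65) = 1/51.24 = 0.01952 hr

Final: 0.01952 hr


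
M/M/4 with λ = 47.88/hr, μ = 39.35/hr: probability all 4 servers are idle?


a = λ/μ = 47.88/39.35 = 1.2168; ρ = a/c = 0.3042
Σ_{k=0}^{3} a^k/k! (terms k=0..3) = 1.00000 + 1.21677 + 0.74027 + 0.30025 = 3.25729
Tail: a^4/(4!(1−ρ)) = 2.19199/(24·0.6958) = 0.13126
P₀ = 1/(3.25729 + 0.13126) = 1/3.38855 = 0.295112

Final: 0.295112


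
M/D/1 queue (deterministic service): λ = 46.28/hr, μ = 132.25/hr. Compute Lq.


ρ = 46.28/132.25 = 0.3499
M/D/1: Lq = ρ²/(2(1−ρ)) = 0.1225/(2·0.6501) = 0.09419

Final: 0.09419


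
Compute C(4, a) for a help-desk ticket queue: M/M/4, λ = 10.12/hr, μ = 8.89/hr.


a = λ/μ = 1.1384; ρ = a/4 = 0.2846
P₀ = 0.319494 (from M/M/c formula)
C(c,a) = [a^c/(c!(1−ρ))]·P₀ = [1.67925/(24·0.7154)]·0.319494
= 0.09780·0.319494 = 0.031247

Final: 0.031247


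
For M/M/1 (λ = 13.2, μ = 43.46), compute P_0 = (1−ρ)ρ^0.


ρ = 13.2/43.46 = 0.3037
P_n = (1−ρ)·ρ^n = (1 − 0.3037)·0.3037^0 = 0.6963·1.000000 = 0.696272

Final: 0.696272


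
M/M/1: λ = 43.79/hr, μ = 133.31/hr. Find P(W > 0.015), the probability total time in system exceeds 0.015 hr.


W ~ Exponential(μ−λ) for M/M/1.
μ − λ = 133.31 − 43.79 = 89.5200
P(W > t) = e^{−(μ−λ)t} = e^{−1.3428} = 0.261114

Final: 0.261114


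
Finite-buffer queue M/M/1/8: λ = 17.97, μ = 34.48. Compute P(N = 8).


ρ = λ/μ = 17.97/34.48 = 0.5212
P_K = (1−ρ)ρ^K/(1−ρ^(K+1)) = (0.4788·0.005443)/(1 − 0.002837)
= 0.002606/0.997163 = 0.002614

Final: 0.002614


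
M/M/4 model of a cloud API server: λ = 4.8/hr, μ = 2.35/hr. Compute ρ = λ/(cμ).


ρ = λ/(cμ) = 4.8/(4·2.35) = 4.8/9.40 = 0.5106

Final: 0.5106


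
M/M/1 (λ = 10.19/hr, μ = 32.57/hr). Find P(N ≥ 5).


ρ = 10.19/32.57 = 0.3129
P(N ≥ n) = ρ^n = 0.3129^5 = 0.002998

Final: 0.002998


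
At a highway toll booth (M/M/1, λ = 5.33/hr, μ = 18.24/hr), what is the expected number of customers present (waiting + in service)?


ρ = λ/μ = 5.33/18.24 = 0.2922
L = ρ/(1−ρ) = 0.2922/(1 − 0.2922) = 0.2922/0.7078 = 0.4129

Final: 0.4129


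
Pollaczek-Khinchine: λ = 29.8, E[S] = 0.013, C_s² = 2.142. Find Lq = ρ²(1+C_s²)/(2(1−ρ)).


ρ = λ·E[S] = 29.8·0.013 = 0.3874
Lq = ρ²(1+C_s²)/(2(1−ρ)) = 0.1501·(1+2.142)/(2·0.6126)
= 0.1501·3.1420/1.2252 = 0.38487

Final: 0.38487


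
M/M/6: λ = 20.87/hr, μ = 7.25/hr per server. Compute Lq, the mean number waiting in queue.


a = λ/μ = 2.8786; ρ = a/6 = 0.4798
P₀ = 0.055479
Lq = P₀·a^c·ρ / (c!·(1−ρ)²) = 0.055479·568.99265·0.4798/(720·0.27064)
= 0.07772

Final: 0.07772
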